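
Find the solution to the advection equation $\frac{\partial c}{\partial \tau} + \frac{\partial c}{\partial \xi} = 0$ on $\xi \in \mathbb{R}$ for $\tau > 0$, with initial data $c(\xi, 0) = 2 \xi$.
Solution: By method of characteristics (waves move right with speed 1):
Along characteristics $\xi - \tau =$ const, $c$ is constant, so $c(\xi,\tau) = f(\xi - \tau)$ with $f = c( \cdot , 0)$.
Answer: $c(\xi, \tau) = -2 \tau + 2 \xi$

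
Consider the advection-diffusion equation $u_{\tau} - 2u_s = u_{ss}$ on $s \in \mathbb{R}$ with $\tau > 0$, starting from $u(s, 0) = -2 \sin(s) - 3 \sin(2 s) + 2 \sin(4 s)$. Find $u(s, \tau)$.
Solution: Moving frame: $\eta = s + 2\tau$, $\sigma = \tau$, $u = w(\eta,\sigma)$, so $u_{\tau} = w_{\sigma} + 2w_{\eta}$ and $u_{ss} = w_{\eta\eta}$.
Hence $u_{\tau} - 2u_s = w_{\sigma}$ and the PDE becomes the heat equation $w_{\sigma} = w_{\eta\eta}$ on $\eta \in \mathbb{R}$.
Initial data: $w(\eta,0) = u(\eta,0) = -2 \sin(\eta) - 3 \sin(2 \eta) + 2 \sin(4 \eta)$. Each mode $\sin(n\eta)$ decays as $e^{-n^2\sigma}$ on $\mathbb{R}$, so $w(\eta,\sigma) = \sum c_n e^{-n^2\sigma} \sin(n\eta)$ with $c_1=-2, c_2=-3, c_4=2$: $w(\eta,\sigma) = -2 e^{-\sigma} \sin(\eta) - 3 e^{-4 \sigma} \sin(2 \eta) + 2 e^{-16 \sigma} \sin(4 \eta)$.
Substituting back: $u(s,\tau) = w(s + 2\tau, \tau)$.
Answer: $u(s, \tau) = -2 e^{-\tau} \sin(2 \tau + s) - 3 e^{-4 \tau} \sin(4 \tau + 2 s) + 2 e^{-16 \tau} \sin(8 \tau + 4 s)$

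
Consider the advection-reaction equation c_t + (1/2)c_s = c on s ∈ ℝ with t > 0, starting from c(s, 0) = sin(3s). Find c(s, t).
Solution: Substitute c = exp(t)u.
Then c_t = exp(t)(u_t + u), c_s = exp(t)u_s; substituting and dividing by exp(t), the lower-order terms cancel: u_t + (1/2)u_s = 0 (standard advection equation).
Data for u: u(s,0) = c(s,0) = sin(3s).
By characteristics (ds/dt = 1/2), u(s,t) = f(s - (1/2)t) with f = u(·, 0).
So u(s,t) = sin(3s - 3t/2), and c(s,t) = exp(t)u(s,t).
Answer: c(s, t) = exp(t)sin(3s - 3t/2)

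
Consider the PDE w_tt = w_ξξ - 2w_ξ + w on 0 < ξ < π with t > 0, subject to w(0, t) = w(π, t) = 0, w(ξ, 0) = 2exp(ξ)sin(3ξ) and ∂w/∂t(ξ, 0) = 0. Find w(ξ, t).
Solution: Substitute w = exp(ξ)u.
Then w_ξ = exp(ξ)(u_ξ + u), w_ξξ = exp(ξ)(u_ξξ + 2u_ξ + u), w_tt = exp(ξ)u_tt; substituting and dividing by exp(ξ), the lower-order terms cancel: u_tt = u_ξξ (standard wave equation).
Data for u: u(ξ,0) = exp(-ξ)w(ξ,0) = 2sin(3ξ); u_t(ξ,0) = exp(-ξ)w_t(ξ,0) = 0. The boundary conditions carry over: u(0,t) = u(π,t) = 0.
Separating variables: u = Σ [A_n cos(ω_n t) + B_n sin(ω_n t)] sin(nξ), ω_n = n. From ICs: A_3=2.
So u(ξ,t) = 2sin(3ξ)cos(3t), and w(ξ,t) = exp(ξ)u(ξ,t).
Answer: w(ξ, t) = 2exp(ξ)sin(3ξ)cos(3t)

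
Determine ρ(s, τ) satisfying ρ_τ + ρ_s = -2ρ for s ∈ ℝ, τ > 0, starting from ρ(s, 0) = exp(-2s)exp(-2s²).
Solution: Substitute ρ = exp(-2s)u, i.e. u = exp(2s)ρ.
By the product rule, ρ_s = exp(-2s)(u_s - 2u), ρ_τ = exp(-2s)u_τ.
Substituting into the PDE and dividing by exp(-2s): u_τ + (u_s - 2u) = -2u.
The lower-order terms cancel, leaving the standard advection equation u_τ + u_s = 0.
Initial data for u: u(s,0) = exp(2s)ρ(s,0) = exp(-2s²).
Solve for u:
  By method of characteristics (waves move right with speed 1):
  Along characteristics s - τ = const, u is constant, so u(s,τ) = f(s - τ) with f = u(·, 0).
Hence u(s,τ) = exp(-2(s - τ)²).
Transform back: ρ(s,τ) = exp(-2s)u(s,τ).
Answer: ρ(s, τ) = exp(-2s)exp(-2(s - τ)²)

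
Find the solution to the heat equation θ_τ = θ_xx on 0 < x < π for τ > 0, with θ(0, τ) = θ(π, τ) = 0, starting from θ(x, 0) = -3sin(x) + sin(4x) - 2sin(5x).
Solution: Using separation of variables θ = X(x)G(τ):
Eigenfunctions: sin(nx), n = 1, 2, 3, ...
General solution: θ(x, τ) = Σ c_n sin(nx) exp(-n² τ)
Matching θ(x,0) = -3sin(x) + sin(4x) - 2sin(5x) term by term: c_1=-3, c_4=1, c_5=-2.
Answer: θ(x, τ) = -3exp(-τ)sin(x) + exp(-16τ)sin(4x) - 2exp(-25τ)sin(5x)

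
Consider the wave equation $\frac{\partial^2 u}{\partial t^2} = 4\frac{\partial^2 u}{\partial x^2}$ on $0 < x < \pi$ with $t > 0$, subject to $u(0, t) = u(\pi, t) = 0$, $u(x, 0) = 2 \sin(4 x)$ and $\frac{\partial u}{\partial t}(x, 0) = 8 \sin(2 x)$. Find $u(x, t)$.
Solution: Using separation of variables $u = X(x)T(t)$:
Eigenfunctions: $\sin(nx)$, $n = 1, 2, 3, \ldots$
General solution: $u(x, t) = \sum [A_n \cos(2n t) + B_n \sin(2n t)] \sin(nx)$
From $u(x,0) = 2 \sin(4 x)$: $A_4=2$. From $u_t(x,0) = 8 \sin(2 x)$, using $u_t(x,0) = \sum \omega_n B_n \sin(nx)$ with $\omega_n = 2n$: $B_2 = 8/4 = 2$.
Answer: $u(x, t) = 2 \sin(4 t) \sin(2 x) + 2 \sin(4 x) \cos(8 t)$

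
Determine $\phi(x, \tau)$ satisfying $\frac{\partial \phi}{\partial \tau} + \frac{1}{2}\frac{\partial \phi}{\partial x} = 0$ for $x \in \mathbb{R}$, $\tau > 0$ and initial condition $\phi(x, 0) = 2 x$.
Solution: By characteristics ($dx/d\tau = 1/2$), $\phi(x,\tau) = f(x - \frac{1}{2}\tau)$ with $f = \phi( \cdot , 0)$.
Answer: $\phi(x, \tau) = - \tau + 2 x$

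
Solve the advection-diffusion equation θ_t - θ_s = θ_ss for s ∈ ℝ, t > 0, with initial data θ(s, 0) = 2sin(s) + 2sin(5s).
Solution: Moving frame: η = s + t, σ = t, θ = u(η,σ), so θ_t = u_σ + u_η and θ_ss = u_ηη.
Hence θ_t - θ_s = u_σ and the PDE becomes the heat equation u_σ = u_ηη on η ∈ ℝ.
Initial data: u(η,0) = θ(η,0) = 2sin(η) + 2sin(5η). Each mode sin(nη) decays as exp(-n²σ) on ℝ, so u(η,σ) = Σ c_n exp(-n²σ) sin(nη) with c_1=2, c_5=2: u(η,σ) = 2exp(-σ)sin(η) + 2exp(-25σ)sin(5η).
Substituting back: θ(s,t) = u(s + t, t).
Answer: θ(s, t) = 2exp(-t)sin(s + t) + 2exp(-25t)sin(5s + 5t)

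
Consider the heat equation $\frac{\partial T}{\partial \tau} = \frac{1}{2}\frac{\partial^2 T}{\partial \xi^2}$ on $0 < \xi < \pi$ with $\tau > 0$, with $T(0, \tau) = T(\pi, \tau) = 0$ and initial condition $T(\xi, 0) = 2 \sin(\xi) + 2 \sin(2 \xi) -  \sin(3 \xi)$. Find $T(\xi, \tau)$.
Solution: Separating variables: $T = \sum c_n e^{-n^2\tau/2} \sin(n\xi)$. From $T(\xi,0) = 2 \sin(\xi) + 2 \sin(2 \xi) - \sin(3 \xi)$: $c_1=2, c_2=2, c_3=-1$.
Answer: $T(\xi, \tau) = 2 e^{-2 \tau} \sin(2 \xi) + 2 e^{-\tau/2} \sin(\xi) -  e^{-9 \tau/2} \sin(3 \xi)$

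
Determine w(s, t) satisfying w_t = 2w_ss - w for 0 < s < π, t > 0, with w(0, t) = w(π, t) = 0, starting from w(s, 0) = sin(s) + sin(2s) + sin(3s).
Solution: Substitute w = exp(-t)u.
Then w_t = exp(-t)(u_t - u), w_ss = exp(-t)u_ss; substituting and dividing by exp(-t), the lower-order terms cancel: u_t = 2u_ss (standard heat equation).
Data for u: u(s,0) = w(s,0) = sin(s) + sin(2s) + sin(3s). The boundary conditions carry over: u(0,t) = u(π,t) = 0.
Separating variables: u = Σ c_n exp(-2n²t) sin(ns). From u(s,0) = sin(s) + sin(2s) + sin(3s): c_1=1, c_2=1, c_3=1.
So u(s,t) = exp(-2t)sin(s) + exp(-8t)sin(2s) + exp(-18t)sin(3s), and w(s,t) = exp(-t)u(s,t).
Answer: w(s, t) = exp(-3t)sin(s) + exp(-9t)sin(2s) + exp(-19t)sin(3s)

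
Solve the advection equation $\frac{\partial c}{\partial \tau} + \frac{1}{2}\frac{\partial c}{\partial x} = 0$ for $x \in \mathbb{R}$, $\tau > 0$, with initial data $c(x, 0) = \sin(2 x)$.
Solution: By characteristics ($dx/d\tau = 1/2$), $c(x,\tau) = f(x - \frac{1}{2}\tau)$ with $f = c( \cdot , 0)$.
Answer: $c(x, \tau) = - \sin(\tau - 2 x)$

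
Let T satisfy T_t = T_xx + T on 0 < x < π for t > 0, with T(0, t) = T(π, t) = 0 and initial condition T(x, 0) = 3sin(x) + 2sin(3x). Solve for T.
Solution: Substitute T = exp(t)u.
Then T_t = exp(t)(u_t + u), T_xx = exp(t)u_xx; substituting and dividing by exp(t), the lower-order terms cancel: u_t = u_xx (standard heat equation).
Data for u: u(x,0) = T(x,0) = 3sin(x) + 2sin(3x). The boundary conditions carry over: u(0,t) = u(π,t) = 0.
Separating variables: u = Σ c_n exp(-n²t) sin(nx). From u(x,0) = 3sin(x) + 2sin(3x): c_1=3, c_3=2.
So u(x,t) = 3exp(-t)sin(x) + 2exp(-9t)sin(3x), and T(x,t) = exp(t)u(x,t).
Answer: T(x, t) = 3sin(x) + 2exp(-8t)sin(3x)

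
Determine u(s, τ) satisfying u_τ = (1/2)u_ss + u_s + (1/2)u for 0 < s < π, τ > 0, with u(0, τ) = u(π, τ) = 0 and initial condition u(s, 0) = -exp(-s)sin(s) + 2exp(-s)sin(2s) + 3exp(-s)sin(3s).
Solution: Substitute u = exp(-s)w, i.e. w = exp(s)u.
By the product rule, u_s = exp(-s)(w_s - w), u_ss = exp(-s)(w_ss - 2w_s + w), u_τ = exp(-s)w_τ.
Substituting into the PDE and dividing by exp(-s): w_τ = (1/2)(w_ss - 2w_s + w) + (w_s - w) + (1/2)w.
The lower-order terms cancel, leaving the standard heat equation w_τ = (1/2)w_ss.
Initial data for w: w(s,0) = exp(s)u(s,0) = -sin(s) + 2sin(2s) + 3sin(3s). The boundary conditions carry over: w(0,τ) = w(π,τ) = 0.
Solve for w:
  Using separation of variables w = X(s)T(τ):
  Eigenfunctions: sin(ns), n = 1, 2, 3, ...
  General solution: w(s, τ) = Σ c_n sin(ns) exp(-n² τ/2)
  Matching w(s,0) = -sin(s) + 2sin(2s) + 3sin(3s) term by term: c_1=-1, c_2=2, c_3=3.
Hence w(s,τ) = 2exp(-2τ)sin(2s) - exp(-τ/2)sin(s) + 3exp(-9τ/2)sin(3s).
Transform back: u(s,τ) = exp(-s)w(s,τ).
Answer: u(s, τ) = 2exp(-s)exp(-2τ)sin(2s) - exp(-s)exp(-τ/2)sin(s) + 3exp(-s)exp(-9τ/2)sin(3s)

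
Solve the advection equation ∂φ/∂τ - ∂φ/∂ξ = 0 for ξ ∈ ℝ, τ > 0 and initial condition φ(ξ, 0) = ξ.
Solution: By method of characteristics (waves move left with speed 1):
Along characteristics ξ + τ = const, φ is constant, so φ(ξ,τ) = f(ξ + τ) with f = φ(·, 0).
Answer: φ(ξ, τ) = ξ + τ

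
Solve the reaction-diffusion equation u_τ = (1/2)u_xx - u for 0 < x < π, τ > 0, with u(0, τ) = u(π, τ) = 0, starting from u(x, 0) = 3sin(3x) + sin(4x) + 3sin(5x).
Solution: Substitute u = exp(-τ)w.
Then u_τ = exp(-τ)(w_τ - w), u_xx = exp(-τ)w_xx; substituting and dividing by exp(-τ), the lower-order terms cancel: w_τ = (1/2)w_xx (standard heat equation).
Data for w: w(x,0) = u(x,0) = 3sin(3x) + sin(4x) + 3sin(5x). The boundary conditions carry over: w(0,τ) = w(π,τ) = 0.
Separating variables: w = Σ c_n exp(-n²τ/2) sin(nx). From w(x,0) = 3sin(3x) + sin(4x) + 3sin(5x): c_3=3, c_4=1, c_5=3.
So w(x,τ) = exp(-8τ)sin(4x) + 3exp(-9τ/2)sin(3x) + 3exp(-25τ/2)sin(5x), and u(x,τ) = exp(-τ)w(x,τ).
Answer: u(x, τ) = exp(-9τ)sin(4x) + 3exp(-11τ/2)sin(3x) + 3exp(-27τ/2)sin(5x)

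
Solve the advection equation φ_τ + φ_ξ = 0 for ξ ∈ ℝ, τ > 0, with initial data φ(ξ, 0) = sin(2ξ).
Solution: By method of characteristics (waves move right with speed 1):
Along characteristics ξ - τ = const, φ is constant, so φ(ξ,τ) = f(ξ - τ) with f = φ(·, 0).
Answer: φ(ξ, τ) = sin(2ξ - 2τ)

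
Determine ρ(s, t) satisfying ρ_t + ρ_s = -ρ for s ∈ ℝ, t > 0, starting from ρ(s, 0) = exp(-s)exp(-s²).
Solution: Substitute ρ = exp(-s)u, i.e. u = exp(s)ρ.
By the product rule, ρ_s = exp(-s)(u_s - u), ρ_t = exp(-s)u_t.
Substituting into the PDE and dividing by exp(-s): u_t + (u_s - u) = -u.
The lower-order terms cancel, leaving the standard advection equation u_t + u_s = 0.
Initial data for u: u(s,0) = exp(s)ρ(s,0) = exp(-s²).
Solve for u:
  By method of characteristics (waves move right with speed 1):
  Along characteristics s - t = const, u is constant, so u(s,t) = f(s - t) with f = u(·, 0).
Hence u(s,t) = exp(-(s - t)²).
Transform back: ρ(s,t) = exp(-s)u(s,t).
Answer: ρ(s, t) = exp(-s)exp(-(s - t)²)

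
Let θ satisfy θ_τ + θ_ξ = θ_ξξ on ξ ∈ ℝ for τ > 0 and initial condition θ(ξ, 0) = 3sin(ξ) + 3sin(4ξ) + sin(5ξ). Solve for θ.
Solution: Change to a moving frame: let η = ξ - τ, σ = τ and write θ(ξ,τ) = u(η,σ).
By the chain rule θ_τ = u_σ - u_η, θ_ξ = u_η, θ_ξξ = u_ηη.
Then θ_τ + θ_ξ = u_σ: the advection term cancels and the PDE becomes the heat equation u_σ = u_ηη on η ∈ ℝ.
Initial data: u(η,0) = θ(η,0) = 3sin(η) + 3sin(4η) + sin(5η).
On η ∈ ℝ each mode satisfies (sin(nη))″ = -n² sin(nη), so exp(-n²σ) sin(nη) solves the heat equation; by superposition u(η,σ) = Σ c_n exp(-n²σ) sin(nη).
Reading off the coefficients: c_1=3, c_4=3, c_5=1, so u(η,σ) = 3exp(-σ)sin(η) + 3exp(-16σ)sin(4η) + exp(-25σ)sin(5η).
Substituting back η = ξ - τ, σ = τ: θ(ξ,τ) = u(ξ - τ, τ).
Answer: θ(ξ, τ) = 3exp(-τ)sin(ξ - τ) + 3exp(-16τ)sin(4ξ - 4τ) + exp(-25τ)sin(5ξ - 5τ)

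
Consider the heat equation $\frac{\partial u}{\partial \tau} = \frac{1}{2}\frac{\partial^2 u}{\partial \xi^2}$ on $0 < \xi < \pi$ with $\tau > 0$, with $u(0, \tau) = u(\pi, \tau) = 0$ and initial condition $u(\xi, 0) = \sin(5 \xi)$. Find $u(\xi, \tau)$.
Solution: Using separation of variables $u = X(\xi)T(\tau)$:
Eigenfunctions: $\sin(n\xi)$, $n = 1, 2, 3, \ldots$
General solution: $u(\xi, \tau) = \sum c_n \sin(n\xi) e^{-n^2 \tau/2}$
Matching $u(\xi,0) = \sin(5 \xi)$ term by term: $c_5=1$.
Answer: $u(\xi, \tau) = e^{-25 \tau/2} \sin(5 \xi)$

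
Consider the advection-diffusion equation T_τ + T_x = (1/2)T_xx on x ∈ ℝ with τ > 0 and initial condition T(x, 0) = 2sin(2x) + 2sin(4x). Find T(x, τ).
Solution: Moving frame: η = x - τ, σ = τ, T = u(η,σ), so T_τ = u_σ - u_η and T_xx = u_ηη.
Hence T_τ + T_x = u_σ and the PDE becomes the heat equation u_σ = (1/2)u_ηη on η ∈ ℝ.
Initial data: u(η,0) = T(η,0) = 2sin(2η) + 2sin(4η). Each mode sin(nη) decays as exp(-n²σ/2) on ℝ, so u(η,σ) = Σ c_n exp(-n²σ/2) sin(nη) with c_2=2, c_4=2: u(η,σ) = 2exp(-2σ)sin(2η) + 2exp(-8σ)sin(4η).
Substituting back: T(x,τ) = u(x - τ, τ).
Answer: T(x, τ) = 2exp(-2τ)sin(2x - 2τ) + 2exp(-8τ)sin(4x - 4τ)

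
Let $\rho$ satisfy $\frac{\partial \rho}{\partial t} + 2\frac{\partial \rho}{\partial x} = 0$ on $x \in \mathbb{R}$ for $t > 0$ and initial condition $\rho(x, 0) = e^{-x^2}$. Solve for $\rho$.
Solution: By method of characteristics (waves move right with speed 2):
Along characteristics $x - 2t =$ const, $\rho$ is constant, so $\rho(x,t) = f(x - 2t)$ with $f = \rho( \cdot , 0)$.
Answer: $\rho(x, t) = e^{-(-2 t + x)^2}$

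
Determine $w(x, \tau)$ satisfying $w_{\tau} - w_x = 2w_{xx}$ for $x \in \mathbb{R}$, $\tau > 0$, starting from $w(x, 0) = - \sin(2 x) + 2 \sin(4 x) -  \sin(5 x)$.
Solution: Moving frame: $\eta = x + \tau$, $\sigma = \tau$, $w = u(\eta,\sigma)$, so $w_{\tau} = u_{\sigma} + u_{\eta}$ and $w_{xx} = u_{\eta\eta}$.
Hence $w_{\tau} - w_x = u_{\sigma}$ and the PDE becomes the heat equation $u_{\sigma} = 2u_{\eta\eta}$ on $\eta \in \mathbb{R}$.
Initial data: $u(\eta,0) = w(\eta,0) = - \sin(2 \eta) + 2 \sin(4 \eta) - \sin(5 \eta)$. Each mode $\sin(n\eta)$ decays as $e^{-2n^2\sigma}$ on $\mathbb{R}$, so $u(\eta,\sigma) = \sum c_n e^{-2n^2\sigma} \sin(n\eta)$ with $c_2=-1, c_4=2, c_5=-1$: $u(\eta,\sigma) = - e^{-8 \sigma} \sin(2 \eta) + 2 e^{-32 \sigma} \sin(4 \eta) - e^{-50 \sigma} \sin(5 \eta)$.
Substituting back: $w(x,\tau) = u(x + \tau, \tau)$.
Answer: $w(x, \tau) = - e^{-8 \tau} \sin(2 \tau + 2 x) + 2 e^{-32 \tau} \sin(4 \tau + 4 x) -  e^{-50 \tau} \sin(5 \tau + 5 x)$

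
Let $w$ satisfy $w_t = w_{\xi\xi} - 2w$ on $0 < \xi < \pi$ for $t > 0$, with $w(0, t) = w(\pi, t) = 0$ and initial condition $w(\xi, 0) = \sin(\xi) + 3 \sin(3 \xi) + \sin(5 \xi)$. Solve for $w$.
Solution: Substitute $w = e^{-2t}u$, i.e. $u = e^{2t}w$.
By the product rule, $w_t = e^{-2t}(u_t - 2u)$, $w_{\xi\xi} = e^{-2t}u_{\xi\xi}$.
Substituting into the PDE and dividing by $e^{-2t}$: $u_t - 2u = u_{\xi\xi} - 2u$.
The lower-order terms cancel, leaving the standard heat equation $u_t = u_{\xi\xi}$.
Initial data for $u$: $u(\xi,0) = w(\xi,0) = \sin(\xi) + 3 \sin(3 \xi) + \sin(5 \xi)$. The boundary conditions carry over: $u(0,t) = u(\pi,t) = 0$.
Solve for $u$:
  Using separation of variables $u = X(\xi)T(t)$:
  Eigenfunctions: $\sin(n\xi)$, $n = 1, 2, 3, \ldots$
  General solution: $u(\xi, t) = \sum c_n \sin(n\xi) e^{-n^2 t}$
  Matching $u(\xi,0) = \sin(\xi) + 3 \sin(3 \xi) + \sin(5 \xi)$ term by term: $c_1=1, c_3=3, c_5=1$.
Hence $u(\xi,t) = e^{-t} \sin(\xi) + 3 e^{-9 t} \sin(3 \xi) + e^{-25 t} \sin(5 \xi)$.
Transform back: $w(\xi,t) = e^{-2t}u(\xi,t)$.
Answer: $w(\xi, t) = e^{-3 t} \sin(\xi) + 3 e^{-11 t} \sin(3 \xi) + e^{-27 t} \sin(5 \xi)$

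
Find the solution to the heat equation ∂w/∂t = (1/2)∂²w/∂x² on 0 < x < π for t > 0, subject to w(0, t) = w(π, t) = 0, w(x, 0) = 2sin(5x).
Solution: Separating variables: w = Σ c_n exp(-n²t/2) sin(nx). From w(x,0) = 2sin(5x): c_5=2.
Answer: w(x, t) = 2exp(-25t/2)sin(5x)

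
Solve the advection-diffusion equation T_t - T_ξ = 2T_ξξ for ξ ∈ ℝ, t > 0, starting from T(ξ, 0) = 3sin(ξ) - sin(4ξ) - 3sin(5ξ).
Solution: Moving frame: η = ξ + t, σ = t, T = u(η,σ), so T_t = u_σ + u_η and T_ξξ = u_ηη.
Hence T_t - T_ξ = u_σ and the PDE becomes the heat equation u_σ = 2u_ηη on η ∈ ℝ.
Initial data: u(η,0) = T(η,0) = 3sin(η) - sin(4η) - 3sin(5η). Each mode sin(nη) decays as exp(-2n²σ) on ℝ, so u(η,σ) = Σ c_n exp(-2n²σ) sin(nη) with c_1=3, c_4=-1, c_5=-3: u(η,σ) = 3exp(-2σ)sin(η) - exp(-32σ)sin(4η) - 3exp(-50σ)sin(5η).
Substituting back: T(ξ,t) = u(ξ + t, t).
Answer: T(ξ, t) = 3exp(-2t)sin(t + ξ) - exp(-32t)sin(4t + 4ξ) - 3exp(-50t)sin(5t + 5ξ)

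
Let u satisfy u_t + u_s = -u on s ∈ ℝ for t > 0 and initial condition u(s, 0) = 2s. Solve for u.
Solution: Substitute u = exp(-t)w.
Then u_t = exp(-t)(w_t - w), u_s = exp(-t)w_s; substituting and dividing by exp(-t), the lower-order terms cancel: w_t + w_s = 0 (standard advection equation).
Data for w: w(s,0) = u(s,0) = 2s.
By characteristics (ds/dt = 1), w(s,t) = f(s - t) with f = w(·, 0).
So w(s,t) = 2s - 2t, and u(s,t) = exp(-t)w(s,t).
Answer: u(s, t) = 2sexp(-t) - 2texp(-t)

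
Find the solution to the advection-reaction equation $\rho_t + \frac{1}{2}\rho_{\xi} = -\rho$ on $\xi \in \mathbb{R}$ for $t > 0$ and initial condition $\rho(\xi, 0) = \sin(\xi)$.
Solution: Substitute $\rho = e^{-t}u$, i.e. $u = e^{t}\rho$.
By the product rule, $\rho_t = e^{-t}(u_t - u)$, $\rho_{\xi} = e^{-t}u_{\xi}$.
Substituting into the PDE and dividing by $e^{-t}$: $u_t - u + \frac{1}{2}u_{\xi} = -u$.
The lower-order terms cancel, leaving the standard advection equation $u_t + \frac{1}{2}u_{\xi} = 0$.
Initial data for $u$: $u(\xi,0) = \rho(\xi,0) = \sin(\xi)$.
Solve for $u$:
  By method of characteristics (waves move right with speed 1/2):
  Along characteristics $\xi - \frac{1}{2}t =$ const, $u$ is constant, so $u(\xi,t) = f(\xi - \frac{1}{2}t)$ with $f = u( \cdot , 0)$.
Hence $u(\xi,t) = - \sin(t/2 - \xi)$.
Transform back: $\rho(\xi,t) = e^{-t}u(\xi,t)$.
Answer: $\rho(\xi, t) = e^{-t} \sin(\xi - t/2)$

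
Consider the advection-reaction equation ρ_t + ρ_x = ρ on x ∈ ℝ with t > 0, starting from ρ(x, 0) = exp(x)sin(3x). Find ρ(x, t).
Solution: Substitute ρ = exp(x)u, i.e. u = exp(-x)ρ.
By the product rule, ρ_x = exp(x)(u_x + u), ρ_t = exp(x)u_t.
Substituting into the PDE and dividing by exp(x): u_t + (u_x + u) = u.
The lower-order terms cancel, leaving the standard advection equation u_t + u_x = 0.
Initial data for u: u(x,0) = exp(-x)ρ(x,0) = sin(3x).
Solve for u:
  By method of characteristics (waves move right with speed 1):
  Along characteristics x - t = const, u is constant, so u(x,t) = f(x - t) with f = u(·, 0).
Hence u(x,t) = -sin(3t - 3x).
Transform back: ρ(x,t) = exp(x)u(x,t).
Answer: ρ(x, t) = -exp(x)sin(3t - 3x)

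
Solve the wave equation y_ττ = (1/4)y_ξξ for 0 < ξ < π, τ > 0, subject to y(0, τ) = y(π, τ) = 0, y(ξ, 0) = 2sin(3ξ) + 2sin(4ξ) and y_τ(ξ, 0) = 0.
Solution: Separating variables: y = Σ [A_n cos(ω_n τ) + B_n sin(ω_n τ)] sin(nξ), ω_n = n/2. From ICs: A_3=2, A_4=2.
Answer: y(ξ, τ) = 2sin(3ξ)cos(3τ/2) + 2sin(4ξ)cos(2τ)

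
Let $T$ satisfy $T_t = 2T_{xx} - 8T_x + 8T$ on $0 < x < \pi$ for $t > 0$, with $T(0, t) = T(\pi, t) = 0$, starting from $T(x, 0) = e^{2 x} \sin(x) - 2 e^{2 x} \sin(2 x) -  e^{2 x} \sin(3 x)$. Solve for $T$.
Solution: Substitute $T = e^{2x}u$, i.e. $u = e^{-2x}T$.
By the product rule, $T_x = e^{2x}(u_x + 2u)$, $T_{xx} = e^{2x}(u_{xx} + 4u_x + 4u)$, $T_t = e^{2x}u_t$.
Substituting into the PDE and dividing by $e^{2x}$: $u_t = 2(u_{xx} + 4u_x + 4u) - 8(u_x + 2u) + 8u$.
The lower-order terms cancel, leaving the standard heat equation $u_t = 2u_{xx}$.
Initial data for $u$: $u(x,0) = e^{-2x}T(x,0) = \sin(x) - 2 \sin(2 x) - \sin(3 x)$. The boundary conditions carry over: $u(0,t) = u(\pi,t) = 0$.
Solve for $u$:
  Using separation of variables $u = X(x)G(t)$:
  Eigenfunctions: $\sin(nx)$, $n = 1, 2, 3, \ldots$
  General solution: $u(x, t) = \sum c_n \sin(nx) e^{-2n^2 t}$
  Matching $u(x,0) = \sin(x) - 2 \sin(2 x) - \sin(3 x)$ term by term: $c_1=1, c_2=-2, c_3=-1$.
Hence $u(x,t) = e^{-2 t} \sin(x) - 2 e^{-8 t} \sin(2 x) - e^{-18 t} \sin(3 x)$.
Transform back: $T(x,t) = e^{2x}u(x,t)$.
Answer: $T(x, t) = e^{-2 t} e^{2 x} \sin(x) - 2 e^{-8 t} e^{2 x} \sin(2 x) -  e^{-18 t} e^{2 x} \sin(3 x)$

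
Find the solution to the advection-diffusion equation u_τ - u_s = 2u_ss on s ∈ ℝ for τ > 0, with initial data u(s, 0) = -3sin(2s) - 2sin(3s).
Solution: Change to a moving frame: let η = s + τ, σ = τ and write u(s,τ) = w(η,σ).
By the chain rule u_τ = w_σ + w_η, u_s = w_η, u_ss = w_ηη.
Then u_τ - u_s = w_σ: the advection term cancels and the PDE becomes the heat equation w_σ = 2w_ηη on η ∈ ℝ.
Initial data: w(η,0) = u(η,0) = -3sin(2η) - 2sin(3η).
On η ∈ ℝ each mode satisfies (sin(nη))″ = -n² sin(nη), so exp(-2n²σ) sin(nη) solves the heat equation; by superposition w(η,σ) = Σ c_n exp(-2n²σ) sin(nη).
Reading off the coefficients: c_2=-3, c_3=-2, so w(η,σ) = -3exp(-8σ)sin(2η) - 2exp(-18σ)sin(3η).
Substituting back η = s + τ, σ = τ: u(s,τ) = w(s + τ, τ).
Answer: u(s, τ) = -3exp(-8τ)sin(2s + 2τ) - 2exp(-18τ)sin(3s + 3τ)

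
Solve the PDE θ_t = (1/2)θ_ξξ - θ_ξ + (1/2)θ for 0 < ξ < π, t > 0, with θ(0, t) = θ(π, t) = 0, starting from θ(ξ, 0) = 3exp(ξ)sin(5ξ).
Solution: Substitute θ = exp(ξ)u, i.e. u = exp(-ξ)θ.
By the product rule, θ_ξ = exp(ξ)(u_ξ + u), θ_ξξ = exp(ξ)(u_ξξ + 2u_ξ + u), θ_t = exp(ξ)u_t.
Substituting into the PDE and dividing by exp(ξ): u_t = (1/2)(u_ξξ + 2u_ξ + u) - (u_ξ + u) + (1/2)u.
The lower-order terms cancel, leaving the standard heat equation u_t = (1/2)u_ξξ.
Initial data for u: u(ξ,0) = exp(-ξ)θ(ξ,0) = 3sin(5ξ). The boundary conditions carry over: u(0,t) = u(π,t) = 0.
Solve for u:
  Using separation of variables u = X(ξ)G(t):
  Eigenfunctions: sin(nξ), n = 1, 2, 3, ...
  General solution: u(ξ, t) = Σ c_n sin(nξ) exp(-n² t/2)
  Matching u(ξ,0) = 3sin(5ξ) term by term: c_5=3.
Hence u(ξ,t) = 3exp(-25t/2)sin(5ξ).
Transform back: θ(ξ,t) = exp(ξ)u(ξ,t).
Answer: θ(ξ, t) = 3exp(-25t/2)exp(ξ)sin(5ξ)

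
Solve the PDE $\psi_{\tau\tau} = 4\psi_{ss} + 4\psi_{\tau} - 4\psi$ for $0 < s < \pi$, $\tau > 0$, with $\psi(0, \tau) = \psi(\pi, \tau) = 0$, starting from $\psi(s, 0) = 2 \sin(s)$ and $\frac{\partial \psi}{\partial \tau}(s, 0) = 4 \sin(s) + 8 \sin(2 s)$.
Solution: Substitute $\psi = e^{2\tau}u$, i.e. $u = e^{-2\tau}\psi$.
By the product rule, $\psi_{\tau} = e^{2\tau}(u_{\tau} + 2u)$, $\psi_{\tau\tau} = e^{2\tau}(u_{\tau\tau} + 4u_{\tau} + 4u)$, $\psi_{ss} = e^{2\tau}u_{ss}$.
Substituting into the PDE and dividing by $e^{2\tau}$: $u_{\tau\tau} + 4u_{\tau} + 4u = 4u_{ss} + 4(u_{\tau} + 2u) - 4u$.
The lower-order terms cancel, leaving the standard wave equation $u_{\tau\tau} = 4u_{ss}$.
Initial data for $u$: $u(s,0) = \psi(s,0) = 2 \sin(s)$; $u_{\tau}(s,0) = \psi_{\tau}(s,0) - 2\psi(s,0) = 8 \sin(2 s)$. The boundary conditions carry over: $u(0,\tau) = u(\pi,\tau) = 0$.
Solve for $u$:
  Using separation of variables $u = X(s)T(\tau)$:
  Eigenfunctions: $\sin(ns)$, $n = 1, 2, 3, \ldots$
  General solution: $u(s, \tau) = \sum [A_n \cos(2n \tau) + B_n \sin(2n \tau)] \sin(ns)$
  From $u(s,0) = 2 \sin(s)$: $A_1=2$. From $u_{\tau}(s,0) = 8 \sin(2 s)$, using $u_{\tau}(s,0) = \sum \omega_n B_n \sin(ns)$ with $\omega_n = 2n$: $B_2 = 8/4 = 2$.
Hence $u(s,\tau) = 2 \sin(s) \cos(2 \tau) + 2 \sin(2 s) \sin(4 \tau)$.
Transform back: $\psi(s,\tau) = e^{2\tau}u(s,\tau)$.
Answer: $\psi(s, \tau) = 2 e^{2 \tau} \sin(4 \tau) \sin(2 s) + 2 e^{2 \tau} \sin(s) \cos(2 \tau)$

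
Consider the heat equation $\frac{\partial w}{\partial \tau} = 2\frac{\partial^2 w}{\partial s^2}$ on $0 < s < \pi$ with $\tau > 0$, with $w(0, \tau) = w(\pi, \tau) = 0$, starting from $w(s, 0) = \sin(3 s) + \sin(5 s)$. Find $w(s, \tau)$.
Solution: Separating variables: $w = \sum c_n e^{-2n^2\tau} \sin(ns)$. From $w(s,0) = \sin(3 s) + \sin(5 s)$: $c_3=1, c_5=1$.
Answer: $w(s, \tau) = e^{-18 \tau} \sin(3 s) + e^{-50 \tau} \sin(5 s)$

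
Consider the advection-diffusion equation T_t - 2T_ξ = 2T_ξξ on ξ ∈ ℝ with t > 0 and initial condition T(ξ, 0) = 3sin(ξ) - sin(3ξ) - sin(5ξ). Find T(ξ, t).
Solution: Moving frame: η = ξ + 2t, σ = t, T = u(η,σ), so T_t = u_σ + 2u_η and T_ξξ = u_ηη.
Hence T_t - 2T_ξ = u_σ and the PDE becomes the heat equation u_σ = 2u_ηη on η ∈ ℝ.
Initial data: u(η,0) = T(η,0) = 3sin(η) - sin(3η) - sin(5η). Each mode sin(nη) decays as exp(-2n²σ) on ℝ, so u(η,σ) = Σ c_n exp(-2n²σ) sin(nη) with c_1=3, c_3=-1, c_5=-1: u(η,σ) = 3exp(-2σ)sin(η) - exp(-18σ)sin(3η) - exp(-50σ)sin(5η).
Substituting back: T(ξ,t) = u(ξ + 2t, t).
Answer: T(ξ, t) = 3exp(-2t)sin(2t + ξ) - exp(-18t)sin(6t + 3ξ) - exp(-50t)sin(10t + 5ξ)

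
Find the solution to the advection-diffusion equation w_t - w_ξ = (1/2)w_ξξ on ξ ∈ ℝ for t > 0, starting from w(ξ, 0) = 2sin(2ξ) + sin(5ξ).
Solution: Change to a moving frame: let η = ξ + t, σ = t and write w(ξ,t) = u(η,σ).
By the chain rule w_t = u_σ + u_η, w_ξ = u_η, w_ξξ = u_ηη.
Then w_t - w_ξ = u_σ: the advection term cancels and the PDE becomes the heat equation u_σ = (1/2)u_ηη on η ∈ ℝ.
Initial data: u(η,0) = w(η,0) = 2sin(2η) + sin(5η).
On η ∈ ℝ each mode satisfies (sin(nη))″ = -n² sin(nη), so exp(-n²σ/2) sin(nη) solves the heat equation; by superposition u(η,σ) = Σ c_n exp(-n²σ/2) sin(nη).
Reading off the coefficients: c_2=2, c_5=1, so u(η,σ) = 2exp(-2σ)sin(2η) + exp(-25σ/2)sin(5η).
Substituting back η = ξ + t, σ = t: w(ξ,t) = u(ξ + t, t).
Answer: w(ξ, t) = 2exp(-2t)sin(2t + 2ξ) + exp(-25t/2)sin(5t + 5ξ)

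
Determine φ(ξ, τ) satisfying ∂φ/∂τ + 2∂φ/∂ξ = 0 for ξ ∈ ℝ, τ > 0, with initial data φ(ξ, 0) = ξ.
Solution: By characteristics (dξ/dτ = 2), φ(ξ,τ) = f(ξ - 2τ) with f = φ(·, 0).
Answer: φ(ξ, τ) = ξ - 2τ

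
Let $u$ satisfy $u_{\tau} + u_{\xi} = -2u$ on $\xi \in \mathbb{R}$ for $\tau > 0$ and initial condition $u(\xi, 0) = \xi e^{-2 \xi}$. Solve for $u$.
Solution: Substitute $u = e^{-2\xi}w$, i.e. $w = e^{2\xi}u$.
By the product rule, $u_{\xi} = e^{-2\xi}(w_{\xi} - 2w)$, $u_{\tau} = e^{-2\xi}w_{\tau}$.
Substituting into the PDE and dividing by $e^{-2\xi}$: $w_{\tau} + (w_{\xi} - 2w) = -2w$.
The lower-order terms cancel, leaving the standard advection equation $w_{\tau} + w_{\xi} = 0$.
Initial data for $w$: $w(\xi,0) = e^{2\xi}u(\xi,0) = \xi$.
Solve for $w$:
  By method of characteristics (waves move right with speed 1):
  Along characteristics $\xi - \tau =$ const, $w$ is constant, so $w(\xi,\tau) = f(\xi - \tau)$ with $f = w( \cdot , 0)$.
Hence $w(\xi,\tau) = \xi - \tau$.
Transform back: $u(\xi,\tau) = e^{-2\xi}w(\xi,\tau)$.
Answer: $u(\xi, \tau) = - \tau e^{-2 \xi} + \xi e^{-2 \xi}$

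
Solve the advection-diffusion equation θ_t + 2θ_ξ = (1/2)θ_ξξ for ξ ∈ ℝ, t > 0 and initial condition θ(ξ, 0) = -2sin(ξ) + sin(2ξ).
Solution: Change to a moving frame: let η = ξ - 2t, σ = t and write θ(ξ,t) = u(η,σ).
By the chain rule θ_t = u_σ - 2u_η, θ_ξ = u_η, θ_ξξ = u_ηη.
Then θ_t + 2θ_ξ = u_σ: the advection term cancels and the PDE becomes the heat equation u_σ = (1/2)u_ηη on η ∈ ℝ.
Initial data: u(η,0) = θ(η,0) = -2sin(η) + sin(2η).
On η ∈ ℝ each mode satisfies (sin(nη))″ = -n² sin(nη), so exp(-n²σ/2) sin(nη) solves the heat equation; by superposition u(η,σ) = Σ c_n exp(-n²σ/2) sin(nη).
Reading off the coefficients: c_1=-2, c_2=1, so u(η,σ) = exp(-2σ)sin(2η) - 2exp(-σ/2)sin(η).
Substituting back η = ξ - 2t, σ = t: θ(ξ,t) = u(ξ - 2t, t).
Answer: θ(ξ, t) = -exp(-2t)sin(4t - 2ξ) + 2exp(-t/2)sin(2t - ξ)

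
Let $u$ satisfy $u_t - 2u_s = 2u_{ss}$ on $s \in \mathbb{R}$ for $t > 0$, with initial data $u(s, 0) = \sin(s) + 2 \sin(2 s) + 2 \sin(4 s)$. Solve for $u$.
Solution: Change to a moving frame: let $\eta = s + 2t$, $\sigma = t$ and write $u(s,t) = w(\eta,\sigma)$.
By the chain rule $u_t = w_{\sigma} + 2w_{\eta}$, $u_s = w_{\eta}$, $u_{ss} = w_{\eta\eta}$.
Then $u_t - 2u_s = w_{\sigma}$: the advection term cancels and the PDE becomes the heat equation $w_{\sigma} = 2w_{\eta\eta}$ on $\eta \in \mathbb{R}$.
Initial data: $w(\eta,0) = u(\eta,0) = \sin(\eta) + 2 \sin(2 \eta) + 2 \sin(4 \eta)$.
On $\eta \in \mathbb{R}$ each mode satisfies $(\sin(n\eta))'' = -n^2 \sin(n\eta)$, so $e^{-2n^2\sigma} \sin(n\eta)$ solves the heat equation; by superposition $w(\eta,\sigma) = \sum c_n e^{-2n^2\sigma} \sin(n\eta)$.
Reading off the coefficients: $c_1=1, c_2=2, c_4=2$, so $w(\eta,\sigma) = e^{-2 \sigma} \sin(\eta) + 2 e^{-8 \sigma} \sin(2 \eta) + 2 e^{-32 \sigma} \sin(4 \eta)$.
Substituting back $\eta = s + 2t$, $\sigma = t$: $u(s,t) = w(s + 2t, t)$.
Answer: $u(s, t) = e^{-2 t} \sin(s + 2 t) + 2 e^{-8 t} \sin(2 s + 4 t) + 2 e^{-32 t} \sin(4 s + 8 t)$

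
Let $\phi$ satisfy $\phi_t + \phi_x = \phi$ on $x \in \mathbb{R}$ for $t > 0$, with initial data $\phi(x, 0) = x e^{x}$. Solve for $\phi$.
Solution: Substitute $\phi = e^{x}u$, i.e. $u = e^{-x}\phi$.
By the product rule, $\phi_x = e^{x}(u_x + u)$, $\phi_t = e^{x}u_t$.
Substituting into the PDE and dividing by $e^{x}$: $u_t + (u_x + u) = u$.
The lower-order terms cancel, leaving the standard advection equation $u_t + u_x = 0$.
Initial data for $u$: $u(x,0) = e^{-x}\phi(x,0) = x$.
Solve for $u$:
  By method of characteristics (waves move right with speed 1):
  Along characteristics $x - t =$ const, $u$ is constant, so $u(x,t) = f(x - t)$ with $f = u( \cdot , 0)$.
Hence $u(x,t) = - t + x$.
Transform back: $\phi(x,t) = e^{x}u(x,t)$.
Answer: $\phi(x, t) = - t e^{x} + x e^{x}$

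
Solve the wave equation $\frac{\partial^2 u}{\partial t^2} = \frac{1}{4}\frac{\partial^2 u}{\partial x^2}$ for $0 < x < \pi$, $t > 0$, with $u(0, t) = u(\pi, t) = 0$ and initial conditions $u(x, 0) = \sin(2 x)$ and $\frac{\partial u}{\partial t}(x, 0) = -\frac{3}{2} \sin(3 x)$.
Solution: Separating variables: $u = \sum [A_n \cos(\omega_n t) + B_n \sin(\omega_n t)] \sin(nx)$, $\omega_n = n/2$. From ICs ($B_n$ = velocity coefficient / $\omega_n$): $A_2=1, B_3=-1$.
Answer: $u(x, t) = - \sin(3 t/2) \sin(3 x) + \sin(2 x) \cos(t)$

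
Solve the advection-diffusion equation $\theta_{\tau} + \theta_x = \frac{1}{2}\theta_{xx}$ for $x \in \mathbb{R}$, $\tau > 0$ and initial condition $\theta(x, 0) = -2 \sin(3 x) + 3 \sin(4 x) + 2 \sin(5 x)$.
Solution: Moving frame: $\eta = x - \tau$, $\sigma = \tau$, $\theta = u(\eta,\sigma)$, so $\theta_{\tau} = u_{\sigma} - u_{\eta}$ and $\theta_{xx} = u_{\eta\eta}$.
Hence $\theta_{\tau} + \theta_x = u_{\sigma}$ and the PDE becomes the heat equation $u_{\sigma} = \frac{1}{2}u_{\eta\eta}$ on $\eta \in \mathbb{R}$.
Initial data: $u(\eta,0) = \theta(\eta,0) = -2 \sin(3 \eta) + 3 \sin(4 \eta) + 2 \sin(5 \eta)$. Each mode $\sin(n\eta)$ decays as $e^{-n^2\sigma/2}$ on $\mathbb{R}$, so $u(\eta,\sigma) = \sum c_n e^{-n^2\sigma/2} \sin(n\eta)$ with $c_3=-2, c_4=3, c_5=2$: $u(\eta,\sigma) = 3 e^{-8 \sigma} \sin(4 \eta) - 2 e^{-9 \sigma/2} \sin(3 \eta) + 2 e^{-25 \sigma/2} \sin(5 \eta)$.
Substituting back: $\theta(x,\tau) = u(x - \tau, \tau)$.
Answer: $\theta(x, \tau) = -3 e^{-8 \tau} \sin(4 \tau - 4 x) + 2 e^{-9 \tau/2} \sin(3 \tau - 3 x) - 2 e^{-25 \tau/2} \sin(5 \tau - 5 x)$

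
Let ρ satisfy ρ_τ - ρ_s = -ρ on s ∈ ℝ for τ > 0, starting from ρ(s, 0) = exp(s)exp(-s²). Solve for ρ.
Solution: Substitute ρ = exp(s)u, i.e. u = exp(-s)ρ.
By the product rule, ρ_s = exp(s)(u_s + u), ρ_τ = exp(s)u_τ.
Substituting into the PDE and dividing by exp(s): u_τ - (u_s + u) = -u.
The lower-order terms cancel, leaving the standard advection equation u_τ - u_s = 0.
Initial data for u: u(s,0) = exp(-s)ρ(s,0) = exp(-s²).
Solve for u:
  By method of characteristics (waves move left with speed 1):
  Along characteristics s + τ = const, u is constant, so u(s,τ) = f(s + τ) with f = u(·, 0).
Hence u(s,τ) = exp(-(s + τ)²).
Transform back: ρ(s,τ) = exp(s)u(s,τ).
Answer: ρ(s, τ) = exp(s)exp(-(s + τ)²)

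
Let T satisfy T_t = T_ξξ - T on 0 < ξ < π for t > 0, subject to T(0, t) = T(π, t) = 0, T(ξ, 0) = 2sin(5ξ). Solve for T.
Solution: Substitute T = exp(-t)u.
Then T_t = exp(-t)(u_t - u), T_ξξ = exp(-t)u_ξξ; substituting and dividing by exp(-t), the lower-order terms cancel: u_t = u_ξξ (standard heat equation).
Data for u: u(ξ,0) = T(ξ,0) = 2sin(5ξ). The boundary conditions carry over: u(0,t) = u(π,t) = 0.
Separating variables: u = Σ c_n exp(-n²t) sin(nξ). From u(ξ,0) = 2sin(5ξ): c_5=2.
So u(ξ,t) = 2exp(-25t)sin(5ξ), and T(ξ,t) = exp(-t)u(ξ,t).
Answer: T(ξ, t) = 2exp(-26t)sin(5ξ)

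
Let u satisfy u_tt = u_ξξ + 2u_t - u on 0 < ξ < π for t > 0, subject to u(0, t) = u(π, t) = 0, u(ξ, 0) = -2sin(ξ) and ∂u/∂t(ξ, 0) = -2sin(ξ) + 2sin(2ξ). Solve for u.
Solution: Substitute u = exp(t)w.
Then u_t = exp(t)(w_t + w), u_tt = exp(t)(w_tt + 2w_t + w), u_ξξ = exp(t)w_ξξ; substituting and dividing by exp(t), the lower-order terms cancel: w_tt = w_ξξ (standard wave equation).
Data for w: w(ξ,0) = u(ξ,0) = -2sin(ξ); w_t(ξ,0) = u_t(ξ,0) - u(ξ,0) = 2sin(2ξ). The boundary conditions carry over: w(0,t) = w(π,t) = 0.
Separating variables: w = Σ [A_n cos(ω_n t) + B_n sin(ω_n t)] sin(nξ), ω_n = n. From ICs (B_n = velocity coefficient / ω_n): A_1=-2, B_2=1.
So w(ξ,t) = sin(2t)sin(2ξ) - 2sin(ξ)cos(t), and u(ξ,t) = exp(t)w(ξ,t).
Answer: u(ξ, t) = exp(t)sin(2t)sin(2ξ) - 2exp(t)sin(ξ)cos(t)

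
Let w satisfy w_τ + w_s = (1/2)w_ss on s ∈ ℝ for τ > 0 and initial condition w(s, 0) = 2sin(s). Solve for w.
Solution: Moving frame: η = s - τ, σ = τ, w = u(η,σ), so w_τ = u_σ - u_η and w_ss = u_ηη.
Hence w_τ + w_s = u_σ and the PDE becomes the heat equation u_σ = (1/2)u_ηη on η ∈ ℝ.
Initial data: u(η,0) = w(η,0) = 2sin(η). Each mode sin(nη) decays as exp(-n²σ/2) on ℝ, so u(η,σ) = Σ c_n exp(-n²σ/2) sin(nη) with c_1=2: u(η,σ) = 2exp(-σ/2)sin(η).
Substituting back: w(s,τ) = u(s - τ, τ).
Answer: w(s, τ) = 2exp(-τ/2)sin(s - τ)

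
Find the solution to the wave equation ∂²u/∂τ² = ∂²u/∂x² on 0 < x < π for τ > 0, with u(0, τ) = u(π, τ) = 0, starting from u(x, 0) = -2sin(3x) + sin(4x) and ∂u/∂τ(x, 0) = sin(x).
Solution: Separating variables: u = Σ [A_n cos(ω_n τ) + B_n sin(ω_n τ)] sin(nx), ω_n = n. From ICs (B_n = velocity coefficient / ω_n): A_3=-2, A_4=1, B_1=1.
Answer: u(x, τ) = sin(x)sin(τ) - 2sin(3x)cos(3τ) + sin(4x)cos(4τ)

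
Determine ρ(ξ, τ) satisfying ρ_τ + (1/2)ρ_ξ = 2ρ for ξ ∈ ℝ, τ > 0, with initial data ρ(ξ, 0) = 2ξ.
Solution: Substitute ρ = exp(2τ)u.
Then ρ_τ = exp(2τ)(u_τ + 2u), ρ_ξ = exp(2τ)u_ξ; substituting and dividing by exp(2τ), the lower-order terms cancel: u_τ + (1/2)u_ξ = 0 (standard advection equation).
Data for u: u(ξ,0) = ρ(ξ,0) = 2ξ.
By characteristics (dξ/dτ = 1/2), u(ξ,τ) = f(ξ - (1/2)τ) with f = u(·, 0).
So u(ξ,τ) = 2ξ - τ, and ρ(ξ,τ) = exp(2τ)u(ξ,τ).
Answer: ρ(ξ, τ) = 2ξexp(2τ) - τexp(2τ)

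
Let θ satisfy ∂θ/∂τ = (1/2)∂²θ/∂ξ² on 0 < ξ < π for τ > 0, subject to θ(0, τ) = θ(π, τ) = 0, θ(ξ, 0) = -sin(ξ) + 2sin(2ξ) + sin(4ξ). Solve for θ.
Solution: Using separation of variables θ = X(ξ)G(τ):
Eigenfunctions: sin(nξ), n = 1, 2, 3, ...
General solution: θ(ξ, τ) = Σ c_n sin(nξ) exp(-n² τ/2)
Matching θ(ξ,0) = -sin(ξ) + 2sin(2ξ) + sin(4ξ) term by term: c_1=-1, c_2=2, c_4=1.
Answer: θ(ξ, τ) = 2exp(-2τ)sin(2ξ) + exp(-8τ)sin(4ξ) - exp(-τ/2)sin(ξ)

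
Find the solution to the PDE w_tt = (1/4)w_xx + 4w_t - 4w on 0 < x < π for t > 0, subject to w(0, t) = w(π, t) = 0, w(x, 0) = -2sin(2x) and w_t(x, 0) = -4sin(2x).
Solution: Substitute w = exp(2t)u, i.e. u = exp(-2t)w.
By the product rule, w_t = exp(2t)(u_t + 2u), w_tt = exp(2t)(u_tt + 4u_t + 4u), w_xx = exp(2t)u_xx.
Substituting into the PDE and dividing by exp(2t): u_tt + 4u_t + 4u = (1/4)u_xx + 4(u_t + 2u) - 4u.
The lower-order terms cancel, leaving the standard wave equation u_tt = (1/4)u_xx.
Initial data for u: u(x,0) = w(x,0) = -2sin(2x); u_t(x,0) = w_t(x,0) - 2w(x,0) = 0. The boundary conditions carry over: u(0,t) = u(π,t) = 0.
Solve for u:
  Using separation of variables u = X(x)T(t):
  Eigenfunctions: sin(nx), n = 1, 2, 3, ...
  General solution: u(x, t) = Σ [A_n cos(n t/2) + B_n sin(n t/2)] sin(nx)
  From u(x,0) = -2sin(2x): A_2=-2. From u_t(x,0) = 0: all B_n = 0.
Hence u(x,t) = -2sin(2x)cos(t).
Transform back: w(x,t) = exp(2t)u(x,t).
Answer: w(x, t) = -2exp(2t)sin(2x)cos(t)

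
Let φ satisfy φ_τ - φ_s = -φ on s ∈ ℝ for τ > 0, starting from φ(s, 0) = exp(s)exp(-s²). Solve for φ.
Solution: Substitute φ = exp(s)u.
Then φ_s = exp(s)(u_s + u), φ_τ = exp(s)u_τ; substituting and dividing by exp(s), the lower-order terms cancel: u_τ - u_s = 0 (standard advection equation).
Data for u: u(s,0) = exp(-s)φ(s,0) = exp(-s²).
By characteristics (ds/dτ = -1), u(s,τ) = f(s + τ) with f = u(·, 0).
So u(s,τ) = exp(-(s + τ)²), and φ(s,τ) = exp(s)u(s,τ).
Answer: φ(s, τ) = exp(s)exp(-(s + τ)²)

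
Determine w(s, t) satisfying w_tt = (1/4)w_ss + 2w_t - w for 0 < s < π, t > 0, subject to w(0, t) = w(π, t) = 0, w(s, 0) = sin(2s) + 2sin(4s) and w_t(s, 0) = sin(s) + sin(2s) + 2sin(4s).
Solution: Substitute w = exp(t)u, i.e. u = exp(-t)w.
By the product rule, w_t = exp(t)(u_t + u), w_tt = exp(t)(u_tt + 2u_t + u), w_ss = exp(t)u_ss.
Substituting into the PDE and dividing by exp(t): u_tt + 2u_t + u = (1/4)u_ss + 2(u_t + u) - u.
The lower-order terms cancel, leaving the standard wave equation u_tt = (1/4)u_ss.
Initial data for u: u(s,0) = w(s,0) = sin(2s) + 2sin(4s); u_t(s,0) = w_t(s,0) - w(s,0) = sin(s). The boundary conditions carry over: u(0,t) = u(π,t) = 0.
Solve for u:
  Using separation of variables u = X(s)T(t):
  Eigenfunctions: sin(ns), n = 1, 2, 3, ...
  General solution: u(s, t) = Σ [A_n cos(n t/2) + B_n sin(n t/2)] sin(ns)
  From u(s,0) = sin(2s) + 2sin(4s): A_2=1, A_4=2. From u_t(s,0) = sin(s), using u_t(s,0) = Σ ω_n B_n sin(ns) with ω_n = n/2: B_1 = 1/(1/2) = 2.
Hence u(s,t) = 2sin(s)sin(t/2) + sin(2s)cos(t) + 2sin(4s)cos(2t).
Transform back: w(s,t) = exp(t)u(s,t).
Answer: w(s, t) = 2exp(t)sin(s)sin(t/2) + exp(t)sin(2s)cos(t) + 2exp(t)sin(4s)cos(2t)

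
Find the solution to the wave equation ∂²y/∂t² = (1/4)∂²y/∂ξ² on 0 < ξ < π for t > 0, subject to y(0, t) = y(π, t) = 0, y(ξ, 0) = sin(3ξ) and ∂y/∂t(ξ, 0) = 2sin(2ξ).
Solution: Using separation of variables y = X(ξ)T(t):
Eigenfunctions: sin(nξ), n = 1, 2, 3, ...
General solution: y(ξ, t) = Σ [A_n cos(n t/2) + B_n sin(n t/2)] sin(nξ)
From y(ξ,0) = sin(3ξ): A_3=1. From y_t(ξ,0) = 2sin(2ξ), using y_t(ξ,0) = Σ ω_n B_n sin(nξ) with ω_n = n/2: B_2 = 2/1 = 2.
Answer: y(ξ, t) = 2sin(t)sin(2ξ) + sin(3ξ)cos(3t/2)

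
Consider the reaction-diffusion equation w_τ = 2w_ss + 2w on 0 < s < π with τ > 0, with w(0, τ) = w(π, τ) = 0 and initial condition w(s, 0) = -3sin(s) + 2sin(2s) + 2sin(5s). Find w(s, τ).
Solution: Substitute w = exp(2τ)u, i.e. u = exp(-2τ)w.
By the product rule, w_τ = exp(2τ)(u_τ + 2u), w_ss = exp(2τ)u_ss.
Substituting into the PDE and dividing by exp(2τ): u_τ + 2u = 2u_ss + 2u.
The lower-order terms cancel, leaving the standard heat equation u_τ = 2u_ss.
Initial data for u: u(s,0) = w(s,0) = -3sin(s) + 2sin(2s) + 2sin(5s). The boundary conditions carry over: u(0,τ) = u(π,τ) = 0.
Solve for u:
  Using separation of variables u = X(s)T(τ):
  Eigenfunctions: sin(ns), n = 1, 2, 3, ...
  General solution: u(s, τ) = Σ c_n sin(ns) exp(-2n² τ)
  Matching u(s,0) = -3sin(s) + 2sin(2s) + 2sin(5s) term by term: c_1=-3, c_2=2, c_5=2.
Hence u(s,τ) = -3exp(-2τ)sin(s) + 2exp(-8τ)sin(2s) + 2exp(-50τ)sin(5s).
Transform back: w(s,τ) = exp(2τ)u(s,τ).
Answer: w(s, τ) = -3sin(s) + 2exp(-6τ)sin(2s) + 2exp(-48τ)sin(5s)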